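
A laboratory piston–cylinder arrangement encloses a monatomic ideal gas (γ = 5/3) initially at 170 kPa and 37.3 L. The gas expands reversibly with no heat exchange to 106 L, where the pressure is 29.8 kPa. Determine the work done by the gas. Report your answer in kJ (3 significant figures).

Adiabatic: W = (P₁V₁ − P₂V₂)/(γ − 1) with γ = 5/3.
P₁V₁ = 6341 J, P₂V₂ = 3159 J.
W = (6341 − 3159) / 0.6667 = 4773 J.

W ≈ 4.77 kJ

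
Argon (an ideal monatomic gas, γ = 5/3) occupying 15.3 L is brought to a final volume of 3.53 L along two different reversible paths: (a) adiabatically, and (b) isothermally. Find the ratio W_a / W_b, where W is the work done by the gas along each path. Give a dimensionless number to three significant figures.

W_a / W_b ≈ 1.70

Path (a) adiabatic: W = P₁V₁(1 − (V₁/V₂)^(γ−1))/(γ−1) → W_a/(P₁V₁) = -2.488.
Path (b) isothermal: W = P₁V₁ ln(V₂/V₁) → W_b/(P₁V₁) = -1.467.
W_a / W_b = -2.488 / -1.467 = 1.696.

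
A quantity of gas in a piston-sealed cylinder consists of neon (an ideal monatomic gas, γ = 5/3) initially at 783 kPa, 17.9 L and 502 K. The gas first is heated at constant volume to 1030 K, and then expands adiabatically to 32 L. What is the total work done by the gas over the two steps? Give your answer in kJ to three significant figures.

Step 1 (isochoric): W = 0 (constant volume).
After step 1: P = 1607 kPa (V unchanged).
Step 2 (adiabatic): W = (P₁V₁ − P₂V₂)/(γ−1) = (28757 − 19523)/0.667 = 13851 J.
W_total = 0 + 13851 = 13851 J.

W_total ≈ 13.9 kJ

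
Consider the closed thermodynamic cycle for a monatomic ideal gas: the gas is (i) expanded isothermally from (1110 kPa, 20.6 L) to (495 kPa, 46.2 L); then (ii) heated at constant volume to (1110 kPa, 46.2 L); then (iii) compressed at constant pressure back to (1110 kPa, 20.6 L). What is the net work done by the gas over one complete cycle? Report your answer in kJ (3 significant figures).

W_net ≈ -9.95 kJ

Leg (i): W = PᵢVᵢ ln(V_f/Vᵢ) = (22866) ln(46.2/20.6) = 18469 J.
Leg (ii): W = 0.
Leg (iii): W = PΔV = (1110)(20.6 − 46.2) = -28416 J.
W_net = 18469 − 28416 = -9947 J.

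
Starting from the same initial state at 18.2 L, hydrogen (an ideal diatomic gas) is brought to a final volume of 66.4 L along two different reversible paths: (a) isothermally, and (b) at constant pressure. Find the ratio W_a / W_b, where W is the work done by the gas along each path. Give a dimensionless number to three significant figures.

Path (a) isothermal: W = P₁V₁ ln(V₂/V₁) → W_a/(P₁V₁) = 1.294.
Path (b) isobaric: W = P₁(V₂ − V₁) → W_b/(P₁V₁) = 2.648.
W_a / W_b = 1.294 / 2.648 = 0.4887.

W_a / W_b ≈ 0.489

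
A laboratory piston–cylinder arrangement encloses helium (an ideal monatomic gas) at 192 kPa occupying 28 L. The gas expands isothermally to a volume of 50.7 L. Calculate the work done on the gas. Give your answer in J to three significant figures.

W ≈ -3190 J

Isothermal: W = nRT ln(V₂/V₁) = P₁V₁ ln(V₂/V₁).
P₁V₁ = (192 kPa)(28 L) = 5376 J.
W = 5376 × ln(50.7/28) = 5376 × 0.5937
W_by_gas = 3192 J; work on gas = −W_by = -3192 J.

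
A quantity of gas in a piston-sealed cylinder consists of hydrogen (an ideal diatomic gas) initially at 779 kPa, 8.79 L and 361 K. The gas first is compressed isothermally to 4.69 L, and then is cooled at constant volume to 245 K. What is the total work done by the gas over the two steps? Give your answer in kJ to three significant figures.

W_total ≈ -4.30 kJ

Step 1 (isothermal): W = P₁V₁ ln(V₂/V₁) = (6847) ln(4.69/8.79) = -4301 J.
Step 2 (isochoric): W = 0 (constant volume).
W_total = -4301 + 0 = -4301 J.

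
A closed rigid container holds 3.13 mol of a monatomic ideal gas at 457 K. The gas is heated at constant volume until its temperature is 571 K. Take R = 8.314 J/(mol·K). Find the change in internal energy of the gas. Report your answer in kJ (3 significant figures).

ΔU ≈ 4.45 kJ

Constant volume ⇒ W = 0, so Q = ΔU = nCᵥΔT with Cᵥ = 3R/2 = 12.47 J/(mol·K).
ΔU = (3.13)(12.47)(571 − 457) = 4450 J.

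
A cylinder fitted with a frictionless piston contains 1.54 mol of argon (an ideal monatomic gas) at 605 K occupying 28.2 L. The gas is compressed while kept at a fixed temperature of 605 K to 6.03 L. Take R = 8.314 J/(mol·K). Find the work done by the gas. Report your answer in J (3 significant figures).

Isothermal: W = nRT ln(V₂/V₁).
W = (1.54)(8.314)(605) × ln(6.03/28.2)
  = 7746 × -1.543
W_by_gas = -11949 J.

W ≈ -11900 J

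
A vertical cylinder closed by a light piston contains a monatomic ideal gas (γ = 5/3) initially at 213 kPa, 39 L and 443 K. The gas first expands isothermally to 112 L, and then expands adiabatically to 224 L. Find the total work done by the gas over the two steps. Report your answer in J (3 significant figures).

Step 1 (isothermal): W = P₁V₁ ln(V₂/V₁) = (8307) ln(112/39) = 8763 J.
After step 1: P = 74.17 kPa, V = 112 L, T = 443 K.
Step 2 (adiabatic): W = (P₁V₁ − P₂V₂)/(γ−1) = (8307 − 5233)/0.667 = 4611 J.
W_total = 8763 + 4611 = 13374 J.

W_total ≈ 13400 J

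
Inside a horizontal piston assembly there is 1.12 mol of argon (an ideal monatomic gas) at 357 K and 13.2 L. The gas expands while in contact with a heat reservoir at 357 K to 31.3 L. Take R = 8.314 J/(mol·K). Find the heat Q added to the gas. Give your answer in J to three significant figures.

Q ≈ 2870 J

Isothermal ⇒ ΔU = 0, so Q = W = nRT ln(V₂/V₁).
Q = (1.12)(8.314)(357) ln(31.3/13.2) = 3324 × 0.8634 = 2870 J.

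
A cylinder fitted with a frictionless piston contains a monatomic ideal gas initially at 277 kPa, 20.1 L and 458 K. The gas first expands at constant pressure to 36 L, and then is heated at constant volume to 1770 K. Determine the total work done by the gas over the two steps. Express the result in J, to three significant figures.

Step 1 (isobaric): W = PΔV = (277 kPa)(36 − 20.1 L) = 4404 J.
Step 2 (isochoric): W = 0 (constant volume).
W_total = 4404 + 0 = 4404 J.

W_total ≈ 4400 J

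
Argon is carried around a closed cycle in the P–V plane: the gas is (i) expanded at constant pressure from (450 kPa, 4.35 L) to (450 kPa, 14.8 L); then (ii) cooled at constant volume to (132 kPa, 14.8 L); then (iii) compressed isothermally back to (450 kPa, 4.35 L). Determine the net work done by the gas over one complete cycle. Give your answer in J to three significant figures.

W_net ≈ 2310 J

Leg (i): W = PΔV = (450)(14.8 − 4.35) = 4703 J.
Leg (ii): W = 0.
Leg (iii): W = PᵢVᵢ ln(V_f/Vᵢ) = (1954) ln(4.35/14.8) = -2392 J.
W_net = 4703 − 2392 = 2310 J.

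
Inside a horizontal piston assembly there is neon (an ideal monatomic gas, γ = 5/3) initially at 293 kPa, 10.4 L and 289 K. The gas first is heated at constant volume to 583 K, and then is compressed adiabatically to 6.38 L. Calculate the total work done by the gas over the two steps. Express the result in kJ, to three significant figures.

W_total ≈ -3.55 kJ

Step 1 (isochoric): W = 0 (constant volume).
After step 1: P = 591.1 kPa (V unchanged).
Step 2 (adiabatic): W = (P₁V₁ − P₂V₂)/(γ−1) = (6147 − 8514)/0.667 = -3551 J.
W_total = 0 − 3551 = -3551 J.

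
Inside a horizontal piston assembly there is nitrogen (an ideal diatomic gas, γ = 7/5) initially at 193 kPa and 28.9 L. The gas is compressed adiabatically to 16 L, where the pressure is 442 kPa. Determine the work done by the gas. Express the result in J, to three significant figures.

W ≈ -3740 J

Adiabatic: W = (P₁V₁ − P₂V₂)/(γ − 1) with γ = 7/5.
P₁V₁ = 5578 J, P₂V₂ = 7072 J.
W = (5578 − 7072) / 0.4 = -3736 J.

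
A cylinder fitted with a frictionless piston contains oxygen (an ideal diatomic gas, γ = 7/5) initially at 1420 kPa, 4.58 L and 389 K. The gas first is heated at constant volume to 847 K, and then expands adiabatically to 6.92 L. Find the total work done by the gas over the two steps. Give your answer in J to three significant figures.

Step 1 (isochoric): W = 0 (constant volume).
After step 1: P = 3092 kPa (V unchanged).
Step 2 (adiabatic): W = (P₁V₁ − P₂V₂)/(γ−1) = (14161 − 12006)/0.4 = 5387 J.
W_total = 0 + 5387 = 5387 J.

W_total ≈ 5390 J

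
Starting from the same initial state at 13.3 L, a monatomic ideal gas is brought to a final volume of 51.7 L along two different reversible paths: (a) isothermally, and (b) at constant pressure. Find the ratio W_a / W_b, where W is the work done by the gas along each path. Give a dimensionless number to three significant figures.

W_a / W_b ≈ 0.470

Path (a) isothermal: W = P₁V₁ ln(V₂/V₁) → W_a/(P₁V₁) = 1.358.
Path (b) isobaric: W = P₁(V₂ − V₁) → W_b/(P₁V₁) = 2.887.
W_a / W_b = 1.358 / 2.887 = 0.4702.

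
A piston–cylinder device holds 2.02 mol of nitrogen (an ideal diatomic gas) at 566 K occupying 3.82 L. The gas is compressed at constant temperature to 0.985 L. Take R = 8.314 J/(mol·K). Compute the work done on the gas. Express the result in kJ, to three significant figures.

W ≈ 12.9 kJ

Isothermal: W = nRT ln(V₂/V₁).
W = (2.02)(8.314)(566) × ln(0.985/3.82)
  = 9506 × -1.355
W_by_gas = -12883 J; work on gas = −W_by = 12883 J.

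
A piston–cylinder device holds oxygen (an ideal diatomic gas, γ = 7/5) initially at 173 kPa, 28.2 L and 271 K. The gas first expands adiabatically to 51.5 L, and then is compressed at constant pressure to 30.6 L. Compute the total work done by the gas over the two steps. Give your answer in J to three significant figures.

Step 1 (adiabatic): W = (P₁V₁ − P₂V₂)/(γ−1) = (4879 − 3834)/0.4 = 2611 J.
After step 1: P = 74.45 kPa, V = 51.5 L, T = 213 K.
Step 2 (isobaric): W = PΔV = (74.45 kPa)(30.6 − 51.5 L) = -1556 J.
W_total = 2611 − 1556 = 1055 J.

W_total ≈ 1060 J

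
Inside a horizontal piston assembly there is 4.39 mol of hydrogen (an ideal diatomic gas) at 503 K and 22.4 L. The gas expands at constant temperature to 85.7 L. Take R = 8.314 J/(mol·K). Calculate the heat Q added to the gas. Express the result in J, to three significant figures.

Isothermal ⇒ ΔU = 0, so Q = W = nRT ln(V₂/V₁).
Q = (4.39)(8.314)(503) ln(85.7/22.4) = 18359 × 1.342 = 24634 J.

Q ≈ 24600 J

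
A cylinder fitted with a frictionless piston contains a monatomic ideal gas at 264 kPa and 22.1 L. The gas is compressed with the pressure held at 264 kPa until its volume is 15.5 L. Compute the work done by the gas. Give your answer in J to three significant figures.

Isobaric: W = P ΔV.
W = (264 kPa)(15.5 − 22.1 L) = (264)(-6.6) = -1742 J.

W ≈ -1740 J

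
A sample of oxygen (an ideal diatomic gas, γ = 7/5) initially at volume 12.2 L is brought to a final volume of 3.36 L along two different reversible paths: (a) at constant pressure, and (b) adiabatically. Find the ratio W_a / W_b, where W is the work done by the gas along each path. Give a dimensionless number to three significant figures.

Path (a) isobaric: W = P₁(V₂ − V₁) → W_a/(P₁V₁) = -0.7246.
Path (b) adiabatic: W = P₁V₁(1 − (V₁/V₂)^(γ−1))/(γ−1) → W_b/(P₁V₁) = -1.687.
W_a / W_b = -0.7246 / -1.687 = 0.4294.

W_a / W_b ≈ 0.429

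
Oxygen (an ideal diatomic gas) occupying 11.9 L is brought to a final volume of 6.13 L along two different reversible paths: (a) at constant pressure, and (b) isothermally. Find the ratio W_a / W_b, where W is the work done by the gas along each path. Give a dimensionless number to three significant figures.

Path (a) isobaric: W = P₁(V₂ − V₁) → W_a/(P₁V₁) = -0.4849.
Path (b) isothermal: W = P₁V₁ ln(V₂/V₁) → W_b/(P₁V₁) = -0.6633.
W_a / W_b = -0.4849 / -0.6633 = 0.731.

W_a / W_b ≈ 0.731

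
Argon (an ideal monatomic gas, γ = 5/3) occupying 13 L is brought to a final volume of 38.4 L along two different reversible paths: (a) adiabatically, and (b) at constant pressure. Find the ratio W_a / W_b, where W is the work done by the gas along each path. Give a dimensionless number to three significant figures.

W_a / W_b ≈ 0.395

Path (a) adiabatic: W = P₁V₁(1 − (V₁/V₂)^(γ−1))/(γ−1) → W_a/(P₁V₁) = 0.7714.
Path (b) isobaric: W = P₁(V₂ − V₁) → W_b/(P₁V₁) = 1.954.
W_a / W_b = 0.7714 / 1.954 = 0.3948.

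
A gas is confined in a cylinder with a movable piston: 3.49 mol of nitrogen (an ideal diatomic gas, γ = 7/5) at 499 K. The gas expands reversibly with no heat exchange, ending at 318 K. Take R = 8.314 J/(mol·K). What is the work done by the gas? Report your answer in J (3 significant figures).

Adiabatic ⇒ Q = 0, so W_by = −ΔU = nCᵥ(T₁ − T₂).
Cᵥ = 5R/2 = 20.79 J/(mol·K).
W = (3.49)(20.79)(499 − 318) = 13130 J.

W ≈ 13100 J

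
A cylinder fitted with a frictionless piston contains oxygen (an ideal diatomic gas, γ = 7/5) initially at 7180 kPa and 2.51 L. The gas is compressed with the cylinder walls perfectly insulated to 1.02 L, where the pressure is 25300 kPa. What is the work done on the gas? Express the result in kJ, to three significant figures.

Adiabatic: W = (P₁V₁ − P₂V₂)/(γ − 1) with γ = 7/5.
P₁V₁ = 18022 J, P₂V₂ = 25806 J.
W = (18022 − 25806) / 0.4 = -19461 J.
Work on gas = −W_by = 19461 J.

W ≈ 19.5 kJ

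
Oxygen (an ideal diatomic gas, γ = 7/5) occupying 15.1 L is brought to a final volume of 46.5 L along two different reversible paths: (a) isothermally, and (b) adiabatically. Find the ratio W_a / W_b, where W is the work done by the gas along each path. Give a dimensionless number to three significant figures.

W_a / W_b ≈ 1.24

Path (a) isothermal: W = P₁V₁ ln(V₂/V₁) → W_a/(P₁V₁) = 1.125.
Path (b) adiabatic: W = P₁V₁(1 − (V₁/V₂)^(γ−1))/(γ−1) → W_b/(P₁V₁) = 0.9058.
W_a / W_b = 1.125 / 0.9058 = 1.242.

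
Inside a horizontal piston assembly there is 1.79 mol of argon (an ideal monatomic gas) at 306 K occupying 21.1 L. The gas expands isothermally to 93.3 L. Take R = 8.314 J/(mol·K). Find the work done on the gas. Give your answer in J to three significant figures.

Isothermal: W = nRT ln(V₂/V₁).
W = (1.79)(8.314)(306) × ln(93.3/21.1)
  = 4554 × 1.487
W_by_gas = 6770 J; work on gas = −W_by = -6770 J.

W ≈ -6770 J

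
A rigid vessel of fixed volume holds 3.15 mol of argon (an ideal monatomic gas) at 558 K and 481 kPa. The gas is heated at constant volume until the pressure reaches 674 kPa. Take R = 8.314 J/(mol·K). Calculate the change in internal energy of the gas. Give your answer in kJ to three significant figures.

ΔU ≈ 8.80 kJ

Constant volume ⇒ W = 0, so Q = ΔU = nCᵥΔT with Cᵥ = 3R/2 = 12.47 J/(mol·K).
At constant V, T₂/T₁ = P₂/P₁ ⇒ ΔT = T₁(P₂/P₁ − 1) = 558·(674/481 − 1) = 223.9 K.
ΔU = (3.15)(12.47)(223.9) = 8795 J.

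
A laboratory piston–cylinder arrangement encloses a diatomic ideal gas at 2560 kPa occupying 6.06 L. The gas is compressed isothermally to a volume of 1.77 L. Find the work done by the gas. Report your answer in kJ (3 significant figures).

Isothermal: W = nRT ln(V₂/V₁) = P₁V₁ ln(V₂/V₁).
P₁V₁ = (2560 kPa)(6.06 L) = 15514 J.
W = 15514 × ln(1.77/6.06) = 15514 × -1.231
W_by_gas = -19093 J.

W ≈ -19.1 kJ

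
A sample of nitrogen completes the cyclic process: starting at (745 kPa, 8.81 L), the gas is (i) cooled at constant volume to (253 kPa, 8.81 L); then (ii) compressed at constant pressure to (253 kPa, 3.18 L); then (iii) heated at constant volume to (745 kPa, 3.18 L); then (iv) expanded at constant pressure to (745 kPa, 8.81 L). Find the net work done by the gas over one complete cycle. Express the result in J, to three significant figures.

W_net ≈ 2770 J

Constant-volume legs do no work.
W(ii) = (253)(3.18 − 8.81) = -1424 J; W(iv) = (745)(8.81 − 3.18) = 4194 J.
W_net = -1424 + 4194 = 2770 J (the clockwise enclosed area).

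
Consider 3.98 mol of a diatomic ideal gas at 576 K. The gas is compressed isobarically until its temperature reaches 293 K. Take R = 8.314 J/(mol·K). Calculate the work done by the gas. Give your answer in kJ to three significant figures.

W ≈ -9.36 kJ

Isobaric: W = P ΔV = nR ΔT.
W = (3.98)(8.314)(293 − 576) = -9364 J.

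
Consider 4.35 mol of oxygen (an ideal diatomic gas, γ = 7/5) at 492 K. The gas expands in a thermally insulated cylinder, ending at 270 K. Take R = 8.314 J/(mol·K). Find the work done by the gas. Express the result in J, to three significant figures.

W ≈ 20100 J

Adiabatic ⇒ Q = 0, so W_by = −ΔU = nCᵥ(T₁ − T₂).
Cᵥ = 5R/2 = 20.79 J/(mol·K).
W = (4.35)(20.79)(492 − 270) = 20072 J.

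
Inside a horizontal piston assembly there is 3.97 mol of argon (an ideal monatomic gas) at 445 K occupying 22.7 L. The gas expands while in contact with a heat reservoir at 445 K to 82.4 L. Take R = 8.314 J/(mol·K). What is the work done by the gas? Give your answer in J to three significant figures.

Isothermal: W = nRT ln(V₂/V₁).
W = (3.97)(8.314)(445) × ln(82.4/22.7)
  = 14688 × 1.289
W_by_gas = 18936 J.

W ≈ 18900 J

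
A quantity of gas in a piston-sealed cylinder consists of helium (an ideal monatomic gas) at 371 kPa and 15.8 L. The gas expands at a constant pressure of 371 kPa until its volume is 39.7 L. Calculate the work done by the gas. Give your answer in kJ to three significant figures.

W ≈ 8.87 kJ

Isobaric: W = P ΔV.
W = (371 kPa)(39.7 − 15.8 L) = (371)(23.9) = 8867 J.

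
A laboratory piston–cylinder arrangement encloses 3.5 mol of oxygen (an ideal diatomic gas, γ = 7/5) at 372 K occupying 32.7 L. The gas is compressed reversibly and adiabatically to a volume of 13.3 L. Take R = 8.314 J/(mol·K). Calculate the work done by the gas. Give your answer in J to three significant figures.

W ≈ -11700 J

Adiabatic: TV^(γ−1) = const with γ = 7/5.
T₂ = T₁ (V₁/V₂)^(γ−1) = 372 × (32.7/13.3)^0.4 = 372 × 1.433 = 533.1 K.
W_by = nCᵥ(T₁ − T₂) = (3.5)(20.79)(372 − 533.1) = -11721 J.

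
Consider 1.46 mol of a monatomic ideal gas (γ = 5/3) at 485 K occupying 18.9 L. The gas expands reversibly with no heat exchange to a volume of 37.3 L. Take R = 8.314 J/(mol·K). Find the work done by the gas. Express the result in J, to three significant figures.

W ≈ 3220 J

Adiabatic: TV^(γ−1) = const with γ = 5/3.
T₂ = T₁ (V₁/V₂)^(γ−1) = 485 × (18.9/37.3)^0.667 = 485 × 0.6356 = 308.3 K.
W_by = nCᵥ(T₁ − T₂) = (1.46)(12.47)(485 − 308.3) = 3218 J.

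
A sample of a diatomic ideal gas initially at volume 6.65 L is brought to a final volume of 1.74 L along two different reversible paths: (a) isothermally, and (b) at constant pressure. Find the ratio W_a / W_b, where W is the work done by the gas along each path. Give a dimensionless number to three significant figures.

Path (a) isothermal: W = P₁V₁ ln(V₂/V₁) → W_a/(P₁V₁) = -1.341.
Path (b) isobaric: W = P₁(V₂ − V₁) → W_b/(P₁V₁) = -0.7383.
W_a / W_b = -1.341 / -0.7383 = 1.816.

W_a / W_b ≈ 1.82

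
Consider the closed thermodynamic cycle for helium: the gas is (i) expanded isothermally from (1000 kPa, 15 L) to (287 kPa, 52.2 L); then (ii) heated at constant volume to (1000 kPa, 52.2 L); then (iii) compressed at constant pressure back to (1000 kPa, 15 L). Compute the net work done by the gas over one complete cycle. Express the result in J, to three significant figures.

Leg (i): W = PᵢVᵢ ln(V_f/Vᵢ) = (15000) ln(52.2/15) = 18705 J.
Leg (ii): W = 0.
Leg (iii): W = PΔV = (1000)(15 − 52.2) = -37200 J.
W_net = 18705 − 37200 = -18495 J.

W_net ≈ -18500 J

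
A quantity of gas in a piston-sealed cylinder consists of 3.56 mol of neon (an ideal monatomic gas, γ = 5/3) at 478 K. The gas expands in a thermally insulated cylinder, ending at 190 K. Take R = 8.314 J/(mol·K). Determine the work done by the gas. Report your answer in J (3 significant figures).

W ≈ 12800 J

Adiabatic ⇒ Q = 0, so W_by = −ΔU = nCᵥ(T₁ − T₂).
Cᵥ = 3R/2 = 12.47 J/(mol·K).
W = (3.56)(12.47)(478 − 190) = 12786 J.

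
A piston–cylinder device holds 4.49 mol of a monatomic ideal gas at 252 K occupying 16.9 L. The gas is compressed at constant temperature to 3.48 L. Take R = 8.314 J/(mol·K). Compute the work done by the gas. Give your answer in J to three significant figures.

W ≈ -14900 J

Isothermal: W = nRT ln(V₂/V₁).
W = (4.49)(8.314)(252) × ln(3.48/16.9)
  = 9407 × -1.58
W_by_gas = -14866 J.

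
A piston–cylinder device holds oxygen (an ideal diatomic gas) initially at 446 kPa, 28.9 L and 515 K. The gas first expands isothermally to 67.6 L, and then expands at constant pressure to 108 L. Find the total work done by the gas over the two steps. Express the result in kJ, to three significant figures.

Step 1 (isothermal): W = P₁V₁ ln(V₂/V₁) = (12889) ln(67.6/28.9) = 10953 J.
After step 1: P = 190.7 kPa, V = 67.6 L, T = 515 K.
Step 2 (isobaric): W = PΔV = (190.7 kPa)(108 − 67.6 L) = 7703 J.
W_total = 10953 + 7703 = 18656 J.

W_total ≈ 18.7 kJ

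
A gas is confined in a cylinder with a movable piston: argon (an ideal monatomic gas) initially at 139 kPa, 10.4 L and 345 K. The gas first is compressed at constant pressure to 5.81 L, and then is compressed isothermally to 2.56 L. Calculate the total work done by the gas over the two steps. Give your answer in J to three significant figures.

Step 1 (isobaric): W = PΔV = (139 kPa)(5.81 − 10.4 L) = -638 J.
After step 1: P = 139 kPa, V = 5.81 L, T = 192.7 K.
Step 2 (isothermal): W = P₁V₁ ln(V₂/V₁) = (807.6) ln(2.56/5.81) = -661.9 J.
W_total = -638 − 661.9 = -1300 J.

W_total ≈ -1300 J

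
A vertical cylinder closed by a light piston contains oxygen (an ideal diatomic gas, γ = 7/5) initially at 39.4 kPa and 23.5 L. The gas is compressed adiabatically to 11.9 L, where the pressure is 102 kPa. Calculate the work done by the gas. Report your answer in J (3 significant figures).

Adiabatic: W = (P₁V₁ − P₂V₂)/(γ − 1) with γ = 7/5.
P₁V₁ = 925.9 J, P₂V₂ = 1214 J.
W = (925.9 − 1214) / 0.4 = -719.8 J.

W ≈ -720 J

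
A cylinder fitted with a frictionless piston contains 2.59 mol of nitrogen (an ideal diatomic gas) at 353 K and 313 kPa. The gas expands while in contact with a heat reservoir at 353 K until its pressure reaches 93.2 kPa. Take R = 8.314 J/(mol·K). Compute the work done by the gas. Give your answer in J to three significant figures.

W ≈ 9210 J

Isothermal process: W = nRT ln(V₂/V₁) = nRT ln(P₁/P₂).
W = (2.59)(8.314)(353) × ln(313/93.2)
  = 7601 × ln(3.358) = 7601 × 1.211
W_by_gas = 9209 J.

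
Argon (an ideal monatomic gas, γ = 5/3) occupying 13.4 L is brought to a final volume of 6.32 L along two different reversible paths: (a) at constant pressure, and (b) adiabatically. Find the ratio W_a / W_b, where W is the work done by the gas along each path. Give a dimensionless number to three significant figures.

Path (a) isobaric: W = P₁(V₂ − V₁) → W_a/(P₁V₁) = -0.5284.
Path (b) adiabatic: W = P₁V₁(1 − (V₁/V₂)^(γ−1))/(γ−1) → W_b/(P₁V₁) = -0.9756.
W_a / W_b = -0.5284 / -0.9756 = 0.5416.

W_a / W_b ≈ 0.542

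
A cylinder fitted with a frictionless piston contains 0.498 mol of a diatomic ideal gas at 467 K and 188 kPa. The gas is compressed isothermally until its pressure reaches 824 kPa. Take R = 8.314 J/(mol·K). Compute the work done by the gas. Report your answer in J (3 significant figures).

W ≈ -2860 J

Isothermal process: W = nRT ln(V₂/V₁) = nRT ln(P₁/P₂).
W = (0.498)(8.314)(467) × ln(188/824)
  = 1934 × ln(0.2282) = 1934 × -1.478
W_by_gas = -2857 J.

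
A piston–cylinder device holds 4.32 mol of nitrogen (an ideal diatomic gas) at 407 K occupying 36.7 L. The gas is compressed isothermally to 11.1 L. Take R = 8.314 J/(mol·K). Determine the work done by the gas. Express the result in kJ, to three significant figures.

Isothermal: W = nRT ln(V₂/V₁).
W = (4.32)(8.314)(407) × ln(11.1/36.7)
  = 14618 × -1.196
W_by_gas = -17481 J.

W ≈ -17.5 kJ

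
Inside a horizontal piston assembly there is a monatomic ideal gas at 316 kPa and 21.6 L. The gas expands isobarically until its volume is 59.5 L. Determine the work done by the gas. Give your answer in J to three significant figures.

W ≈ 12000 J

Isobaric: W = P ΔV.
W = (316 kPa)(59.5 − 21.6 L) = (316)(37.9) = 11976 J.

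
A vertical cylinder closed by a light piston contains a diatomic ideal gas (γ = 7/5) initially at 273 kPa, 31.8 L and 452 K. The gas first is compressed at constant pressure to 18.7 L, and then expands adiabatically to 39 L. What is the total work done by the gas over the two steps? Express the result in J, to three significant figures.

Step 1 (isobaric): W = PΔV = (273 kPa)(18.7 − 31.8 L) = -3576 J.
After step 1: P = 273 kPa, V = 18.7 L, T = 265.8 K.
Step 2 (adiabatic): W = (P₁V₁ − P₂V₂)/(γ−1) = (5105 − 3805)/0.4 = 3251 J.
W_total = -3576 + 3251 = -325.2 J.

W_total ≈ -325 J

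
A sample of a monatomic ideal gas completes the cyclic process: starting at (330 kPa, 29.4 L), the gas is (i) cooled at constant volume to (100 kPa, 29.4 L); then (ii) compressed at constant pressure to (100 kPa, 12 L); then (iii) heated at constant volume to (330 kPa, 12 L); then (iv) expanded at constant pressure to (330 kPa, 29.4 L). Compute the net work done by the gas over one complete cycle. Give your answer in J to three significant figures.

W_net ≈ 4000 J

Constant-volume legs do no work.
W(ii) = (100)(12 − 29.4) = -1740 J; W(iv) = (330)(29.4 − 12) = 5742 J.
W_net = -1740 + 5742 = 4002 J (the clockwise enclosed area).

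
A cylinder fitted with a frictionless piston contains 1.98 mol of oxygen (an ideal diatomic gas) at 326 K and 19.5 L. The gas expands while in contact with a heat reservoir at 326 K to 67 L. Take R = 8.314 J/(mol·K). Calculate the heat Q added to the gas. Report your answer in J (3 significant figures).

Q ≈ 6620 J

Isothermal ⇒ ΔU = 0, so Q = W = nRT ln(V₂/V₁).
Q = (1.98)(8.314)(326) ln(67/19.5) = 5367 × 1.234 = 6624 J.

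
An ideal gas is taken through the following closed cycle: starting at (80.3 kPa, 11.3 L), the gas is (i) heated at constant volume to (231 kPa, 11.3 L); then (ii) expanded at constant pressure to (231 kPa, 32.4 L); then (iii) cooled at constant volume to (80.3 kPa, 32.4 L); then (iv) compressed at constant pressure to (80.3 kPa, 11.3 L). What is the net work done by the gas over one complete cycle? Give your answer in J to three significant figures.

W_net ≈ 3180 J

Constant-volume legs do no work.
W(ii) = (231)(32.4 − 11.3) = 4874 J; W(iv) = (80.3)(11.3 − 32.4) = -1694 J.
W_net = 4874 − 1694 = 3180 J (the clockwise enclosed area).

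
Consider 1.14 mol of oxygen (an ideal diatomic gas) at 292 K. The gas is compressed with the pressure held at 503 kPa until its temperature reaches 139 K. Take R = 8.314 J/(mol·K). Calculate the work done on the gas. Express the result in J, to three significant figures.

Isobaric: W = P ΔV = nR ΔT.
W = (1.14)(8.314)(139 − 292) = -1450 J.
Work on gas = −W_by = 1450 J.

W ≈ 1450 J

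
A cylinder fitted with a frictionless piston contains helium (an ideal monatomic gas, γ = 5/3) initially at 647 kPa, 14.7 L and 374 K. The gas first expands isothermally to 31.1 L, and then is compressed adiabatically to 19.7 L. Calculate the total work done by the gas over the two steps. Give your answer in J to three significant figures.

Step 1 (isothermal): W = P₁V₁ ln(V₂/V₁) = (9511) ln(31.1/14.7) = 7127 J.
After step 1: P = 305.8 kPa, V = 31.1 L, T = 374 K.
Step 2 (adiabatic): W = (P₁V₁ − P₂V₂)/(γ−1) = (9511 − 12895)/0.667 = -5076 J.
W_total = 7127 − 5076 = 2051 J.

W_total ≈ 2050 J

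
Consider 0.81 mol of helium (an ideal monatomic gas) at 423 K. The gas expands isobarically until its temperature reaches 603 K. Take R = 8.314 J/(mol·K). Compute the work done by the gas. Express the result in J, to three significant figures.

Isobaric: W = P ΔV = nR ΔT.
W = (0.81)(8.314)(603 − 423) = 1212 J.

W ≈ 1210 J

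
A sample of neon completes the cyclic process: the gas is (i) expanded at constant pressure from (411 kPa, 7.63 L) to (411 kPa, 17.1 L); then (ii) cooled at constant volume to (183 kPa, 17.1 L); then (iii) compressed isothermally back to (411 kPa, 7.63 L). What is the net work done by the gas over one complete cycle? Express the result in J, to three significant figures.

Leg (i): W = PΔV = (411)(17.1 − 7.63) = 3892 J.
Leg (ii): W = 0.
Leg (iii): W = PᵢVᵢ ln(V_f/Vᵢ) = (3129) ln(7.63/17.1) = -2525 J.
W_net = 3892 − 2525 = 1367 J.

W_net ≈ 1370 J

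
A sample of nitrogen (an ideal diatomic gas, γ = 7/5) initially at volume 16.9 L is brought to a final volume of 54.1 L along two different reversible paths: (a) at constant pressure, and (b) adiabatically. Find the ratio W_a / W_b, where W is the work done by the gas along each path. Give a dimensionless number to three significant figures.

W_a / W_b ≈ 2.37

Path (a) isobaric: W = P₁(V₂ − V₁) → W_a/(P₁V₁) = 2.201.
Path (b) adiabatic: W = P₁V₁(1 − (V₁/V₂)^(γ−1))/(γ−1) → W_b/(P₁V₁) = 0.9303.
W_a / W_b = 2.201 / 0.9303 = 2.366.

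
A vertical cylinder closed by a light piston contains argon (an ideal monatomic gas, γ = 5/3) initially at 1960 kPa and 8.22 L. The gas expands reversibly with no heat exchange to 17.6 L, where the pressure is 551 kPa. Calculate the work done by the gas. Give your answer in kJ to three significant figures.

Adiabatic: W = (P₁V₁ − P₂V₂)/(γ − 1) with γ = 5/3.
P₁V₁ = 16111 J, P₂V₂ = 9698 J.
W = (16111 − 9698) / 0.6667 = 9620 J.

W ≈ 9.62 kJ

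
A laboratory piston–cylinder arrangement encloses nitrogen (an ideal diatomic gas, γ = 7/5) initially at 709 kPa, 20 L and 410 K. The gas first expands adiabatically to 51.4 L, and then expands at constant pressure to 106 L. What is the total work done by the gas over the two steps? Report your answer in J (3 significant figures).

W_total ≈ 21500 J

Step 1 (adiabatic): W = (P₁V₁ − P₂V₂)/(γ−1) = (14180 − 9721)/0.4 = 11148 J.
After step 1: P = 189.1 kPa, V = 51.4 L, T = 281.1 K.
Step 2 (isobaric): W = PΔV = (189.1 kPa)(106 − 51.4 L) = 10326 J.
W_total = 11148 + 10326 = 21474 J.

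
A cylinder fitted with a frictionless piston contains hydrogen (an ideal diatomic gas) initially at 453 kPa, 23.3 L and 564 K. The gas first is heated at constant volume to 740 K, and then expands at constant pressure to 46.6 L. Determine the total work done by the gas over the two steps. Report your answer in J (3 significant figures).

W_total ≈ 13800 J

Step 1 (isochoric): W = 0 (constant volume).
After step 1: P = 594.4 kPa (V unchanged).
Step 2 (isobaric): W = PΔV = (594.4 kPa)(46.6 − 23.3 L) = 13849 J.
W_total = 0 + 13849 = 13849 J.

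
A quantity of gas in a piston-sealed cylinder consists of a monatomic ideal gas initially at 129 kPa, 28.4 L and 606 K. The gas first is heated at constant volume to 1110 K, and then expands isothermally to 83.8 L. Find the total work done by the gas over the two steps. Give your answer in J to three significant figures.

Step 1 (isochoric): W = 0 (constant volume).
After step 1: P = 236.3 kPa (V unchanged).
Step 2 (isothermal): W = P₁V₁ ln(V₂/V₁) = (6711) ln(83.8/28.4) = 7261 J.
W_total = 0 + 7261 = 7261 J.

W_total ≈ 7260 J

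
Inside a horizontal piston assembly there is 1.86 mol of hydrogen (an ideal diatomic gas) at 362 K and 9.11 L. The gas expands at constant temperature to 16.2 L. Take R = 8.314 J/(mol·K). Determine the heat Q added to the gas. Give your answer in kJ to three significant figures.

Q ≈ 3.22 kJ

Isothermal ⇒ ΔU = 0, so Q = W = nRT ln(V₂/V₁).
Q = (1.86)(8.314)(362) ln(16.2/9.11) = 5598 × 0.5756 = 3222 J.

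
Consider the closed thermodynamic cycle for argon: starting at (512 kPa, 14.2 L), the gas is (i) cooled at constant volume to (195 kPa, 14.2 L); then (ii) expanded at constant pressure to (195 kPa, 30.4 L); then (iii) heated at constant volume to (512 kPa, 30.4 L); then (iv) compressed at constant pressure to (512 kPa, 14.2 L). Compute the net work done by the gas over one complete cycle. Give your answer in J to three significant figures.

W_net ≈ -5140 J

Constant-volume legs do no work.
W(ii) = (195)(30.4 − 14.2) = 3159 J; W(iv) = (512)(14.2 − 30.4) = -8294 J.
W_net = 3159 − 8294 = -5135 J (the counter-clockwise enclosed area).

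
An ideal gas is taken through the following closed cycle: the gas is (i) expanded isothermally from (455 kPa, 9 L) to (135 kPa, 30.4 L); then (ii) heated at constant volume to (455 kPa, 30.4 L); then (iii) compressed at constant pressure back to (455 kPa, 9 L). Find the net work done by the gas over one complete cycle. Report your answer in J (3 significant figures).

W_net ≈ -4750 J

Leg (i): W = PᵢVᵢ ln(V_f/Vᵢ) = (4095) ln(30.4/9) = 4985 J.
Leg (ii): W = 0.
Leg (iii): W = PΔV = (455)(9 − 30.4) = -9737 J.
W_net = 4985 − 9737 = -4752 J.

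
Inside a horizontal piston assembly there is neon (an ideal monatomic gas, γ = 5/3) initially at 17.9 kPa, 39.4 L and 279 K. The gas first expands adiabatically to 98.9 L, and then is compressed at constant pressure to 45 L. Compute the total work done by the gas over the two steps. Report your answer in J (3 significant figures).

Step 1 (adiabatic): W = (P₁V₁ − P₂V₂)/(γ−1) = (705.3 − 381.8)/0.667 = 485.1 J.
After step 1: P = 3.861 kPa, V = 98.9 L, T = 151.1 K.
Step 2 (isobaric): W = PΔV = (3.861 kPa)(45 − 98.9 L) = -208.1 J.
W_total = 485.1 − 208.1 = 277 J.

W_total ≈ 277 J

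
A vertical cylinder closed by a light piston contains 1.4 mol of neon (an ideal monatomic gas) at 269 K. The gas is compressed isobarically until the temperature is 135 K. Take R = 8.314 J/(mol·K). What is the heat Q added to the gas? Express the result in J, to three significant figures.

Isobaric: W = nRΔT = (1.4)(8.314)(-134) = -1560 J.
ΔU = nCᵥΔT with Cᵥ = 3R/2: ΔU = (1.4)(12.47)(-134) = -2340 J.
Q = ΔU + W = -2340 − 1560 = -3899 J.

Q ≈ -3900 J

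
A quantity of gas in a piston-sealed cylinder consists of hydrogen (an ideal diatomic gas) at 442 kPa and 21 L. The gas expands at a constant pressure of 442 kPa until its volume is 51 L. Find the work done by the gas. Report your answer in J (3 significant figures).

W ≈ 13300 J

Isobaric: W = P ΔV.
W = (442 kPa)(51 − 21 L) = (442)(30) = 13260 J.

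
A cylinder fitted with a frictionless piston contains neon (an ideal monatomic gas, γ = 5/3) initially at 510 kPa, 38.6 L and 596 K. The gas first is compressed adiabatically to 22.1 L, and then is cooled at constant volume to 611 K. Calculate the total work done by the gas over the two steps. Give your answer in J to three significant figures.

Step 1 (adiabatic): W = (P₁V₁ − P₂V₂)/(γ−1) = (19686 − 28551)/0.667 = -13297 J.
Step 2 (isochoric): W = 0 (constant volume).
W_total = -13297 + 0 = -13297 J.

W_total ≈ -13300 J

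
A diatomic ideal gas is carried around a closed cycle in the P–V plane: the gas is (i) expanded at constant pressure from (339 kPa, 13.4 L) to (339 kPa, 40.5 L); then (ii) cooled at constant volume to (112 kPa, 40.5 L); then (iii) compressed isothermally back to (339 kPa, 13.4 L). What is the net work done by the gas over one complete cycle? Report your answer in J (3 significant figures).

W_net ≈ 4170 J

Leg (i): W = PΔV = (339)(40.5 − 13.4) = 9187 J.
Leg (ii): W = 0.
Leg (iii): W = PᵢVᵢ ln(V_f/Vᵢ) = (4536) ln(13.4/40.5) = -5017 J.
W_net = 9187 − 5017 = 4170 J.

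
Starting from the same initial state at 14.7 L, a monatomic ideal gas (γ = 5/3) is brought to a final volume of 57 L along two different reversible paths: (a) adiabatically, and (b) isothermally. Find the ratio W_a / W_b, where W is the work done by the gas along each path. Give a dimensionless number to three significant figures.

Path (a) adiabatic: W = P₁V₁(1 − (V₁/V₂)^(γ−1))/(γ−1) → W_a/(P₁V₁) = 0.8923.
Path (b) isothermal: W = P₁V₁ ln(V₂/V₁) → W_b/(P₁V₁) = 1.355.
W_a / W_b = 0.8923 / 1.355 = 0.6584.

W_a / W_b ≈ 0.658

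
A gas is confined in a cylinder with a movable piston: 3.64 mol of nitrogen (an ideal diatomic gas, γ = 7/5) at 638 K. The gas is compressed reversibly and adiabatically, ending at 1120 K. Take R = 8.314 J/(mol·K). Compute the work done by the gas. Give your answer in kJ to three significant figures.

Adiabatic ⇒ Q = 0, so W_by = −ΔU = nCᵥ(T₁ − T₂).
Cᵥ = 5R/2 = 20.79 J/(mol·K).
W = (3.64)(20.79)(638 − 1120) = -36467 J.

W ≈ -36.5 kJ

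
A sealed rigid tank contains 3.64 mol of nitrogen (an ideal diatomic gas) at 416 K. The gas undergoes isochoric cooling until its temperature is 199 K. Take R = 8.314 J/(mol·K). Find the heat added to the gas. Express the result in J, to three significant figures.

Q ≈ -16400 J

Constant volume ⇒ W = 0, so Q = ΔU = nCᵥΔT with Cᵥ = 5R/2 = 20.79 J/(mol·K).
ΔU = (3.64)(20.79)(199 − 416) = -16418 J.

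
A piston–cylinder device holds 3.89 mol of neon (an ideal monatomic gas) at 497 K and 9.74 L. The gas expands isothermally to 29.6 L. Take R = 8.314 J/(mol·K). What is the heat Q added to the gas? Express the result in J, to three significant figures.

Isothermal ⇒ ΔU = 0, so Q = W = nRT ln(V₂/V₁).
Q = (3.89)(8.314)(497) ln(29.6/9.74) = 16074 × 1.112 = 17866 J.

Q ≈ 17900 J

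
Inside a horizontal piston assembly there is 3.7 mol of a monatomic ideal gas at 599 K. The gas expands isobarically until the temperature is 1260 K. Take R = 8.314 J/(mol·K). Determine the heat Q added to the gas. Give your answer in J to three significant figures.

Q ≈ 50800 J

Isobaric: W = nRΔT = (3.7)(8.314)(661) = 20334 J.
ΔU = nCᵥΔT with Cᵥ = 3R/2: ΔU = (3.7)(12.47)(661) = 30500 J.
Q = ΔU + W = 30500 + 20334 = 50834 J.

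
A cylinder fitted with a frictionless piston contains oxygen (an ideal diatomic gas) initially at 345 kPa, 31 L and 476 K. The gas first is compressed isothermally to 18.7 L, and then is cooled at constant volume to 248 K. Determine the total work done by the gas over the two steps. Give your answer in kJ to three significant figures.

Step 1 (isothermal): W = P₁V₁ ln(V₂/V₁) = (10695) ln(18.7/31) = -5406 J.
Step 2 (isochoric): W = 0 (constant volume).
W_total = -5406 + 0 = -5406 J.

W_total ≈ -5.41 kJ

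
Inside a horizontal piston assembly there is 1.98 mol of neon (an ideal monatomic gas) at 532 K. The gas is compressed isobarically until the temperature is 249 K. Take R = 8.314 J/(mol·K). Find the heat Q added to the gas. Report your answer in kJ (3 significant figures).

Q ≈ -11.6 kJ

Isobaric: W = nRΔT = (1.98)(8.314)(-283) = -4659 J.
ΔU = nCᵥΔT with Cᵥ = 3R/2: ΔU = (1.98)(12.47)(-283) = -6988 J.
Q = ΔU + W = -6988 − 4659 = -11647 J.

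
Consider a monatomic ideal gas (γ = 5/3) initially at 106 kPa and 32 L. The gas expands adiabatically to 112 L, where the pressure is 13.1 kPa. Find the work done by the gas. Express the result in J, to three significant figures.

W ≈ 2890 J

Adiabatic: W = (P₁V₁ − P₂V₂)/(γ − 1) with γ = 5/3.
P₁V₁ = 3392 J, P₂V₂ = 1467 J.
W = (3392 − 1467) / 0.6667 = 2887 J.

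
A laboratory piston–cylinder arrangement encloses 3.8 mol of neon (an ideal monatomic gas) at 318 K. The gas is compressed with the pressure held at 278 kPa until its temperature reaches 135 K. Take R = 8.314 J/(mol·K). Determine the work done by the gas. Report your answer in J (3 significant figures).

Isobaric: W = P ΔV = nR ΔT.
W = (3.8)(8.314)(135 − 318) = -5782 J.

W ≈ -5780 J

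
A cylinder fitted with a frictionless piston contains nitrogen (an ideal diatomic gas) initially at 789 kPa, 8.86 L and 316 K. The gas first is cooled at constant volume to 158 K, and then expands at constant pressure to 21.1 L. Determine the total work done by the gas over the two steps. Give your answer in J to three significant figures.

Step 1 (isochoric): W = 0 (constant volume).
After step 1: P = 394.5 kPa (V unchanged).
Step 2 (isobaric): W = PΔV = (394.5 kPa)(21.1 − 8.86 L) = 4829 J.
W_total = 0 + 4829 = 4829 J.

W_total ≈ 4830 J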